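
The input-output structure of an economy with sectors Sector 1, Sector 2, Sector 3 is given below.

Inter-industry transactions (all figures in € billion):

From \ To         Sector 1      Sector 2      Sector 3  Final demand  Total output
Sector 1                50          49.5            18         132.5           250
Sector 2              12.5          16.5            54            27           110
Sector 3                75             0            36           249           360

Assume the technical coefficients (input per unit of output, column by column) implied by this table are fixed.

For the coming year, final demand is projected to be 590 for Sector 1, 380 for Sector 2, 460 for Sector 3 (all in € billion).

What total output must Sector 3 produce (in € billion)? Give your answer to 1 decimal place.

Technical coefficients a_ij = z_ij / X_j:
  a_11 = 50/250 = 0.20, a_21 = 12.5/250 = 0.05, a_31 = 75/250 = 0.30
  a_12 = 49.5/110 = 0.45, a_22 = 16.5/110 = 0.15, a_32 = 0/110 = 0.00
  a_13 = 18/360 = 0.05, a_23 = 54/360 = 0.15, a_33 = 36/360 = 0.10
I − A =
  [   0.80    -0.45    -0.05]
  [  -0.05     0.85    -0.15]
  [  -0.30     0.00     0.90]
Cofactors of I−A, C_ij = (−1)^(i+j)·(minor ij) (rows/columns in the sector order above):
  C_11 = (0.85)(0.90) − (-0.15)(0.00) = 0.7650
  C_12 = −[(-0.05)(0.90) − (-0.15)(-0.30)] = 0.0900
  C_13 = (-0.05)(0.00) − (0.85)(-0.30) = 0.2550
  C_21 = −[(-0.45)(0.90) − (-0.05)(0.00)] = 0.4050
  C_22 = (0.80)(0.90) − (-0.05)(-0.30) = 0.7050
  C_23 = −[(0.80)(0.00) − (-0.45)(-0.30)] = 0.1350
  C_31 = (-0.45)(-0.15) − (-0.05)(0.85) = 0.1100
  C_32 = −[(0.80)(-0.15) − (-0.05)(-0.05)] = 0.1225
  C_33 = (0.80)(0.85) − (-0.45)(-0.05) = 0.6575
det(I−A) = Σ_j (I−A)_1j·C_1j = (0.80)(0.7650) + (-0.45)(0.0900) + (-0.05)(0.2550) = 0.55875
adj(I−A) = Cᵀ =
  [ 0.7650   0.4050   0.1100]
  [ 0.0900   0.7050   0.1225]
  [ 0.2550   0.1350   0.6575]
(I − A)⁻¹ = adj(I−A) / det(I−A) ≈
  [   1.3691     0.7248     0.1969]
  [   0.1611     1.2617     0.2192]
  [   0.4564     0.2416     1.1767]
x = (I − A)⁻¹ d = adj(I−A)·d / det(I−A), with det(I−A) = 0.55875:
  x_1 = (0.7650·590 + 0.4050·380 + 0.1100·460) / 0.55875 = 655.85 / 0.55875 ≈ 1173.8
  x_2 = (0.0900·590 + 0.7050·380 + 0.1225·460) / 0.55875 = 377.35 / 0.55875 ≈ 675.3
  x_3 = (0.2550·590 + 0.1350·380 + 0.6575·460) / 0.55875 = 504.20 / 0.55875 ≈ 902.4

x_3 = 902.4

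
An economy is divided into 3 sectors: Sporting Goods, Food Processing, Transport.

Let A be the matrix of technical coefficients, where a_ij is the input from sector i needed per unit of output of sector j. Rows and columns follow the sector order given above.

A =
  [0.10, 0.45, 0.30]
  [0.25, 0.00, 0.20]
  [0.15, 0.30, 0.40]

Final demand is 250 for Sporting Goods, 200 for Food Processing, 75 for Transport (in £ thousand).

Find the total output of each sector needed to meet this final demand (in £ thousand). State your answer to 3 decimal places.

I − A =
  [   0.90    -0.45    -0.30]
  [  -0.25     1.00    -0.20]
  [  -0.15    -0.30     0.60]
Cofactors of I−A, C_ij = (−1)^(i+j)·(minor ij) (rows/columns in the sector order above):
  C_11 = (1.00)(0.60) − (-0.20)(-0.30) = 0.5400
  C_12 = −[(-0.25)(0.60) − (-0.20)(-0.15)] = 0.1800
  C_13 = (-0.25)(-0.30) − (1.00)(-0.15) = 0.2250
  C_21 = −[(-0.45)(0.60) − (-0.30)(-0.30)] = 0.3600
  C_22 = (0.90)(0.60) − (-0.30)(-0.15) = 0.4950
  C_23 = −[(0.90)(-0.30) − (-0.45)(-0.15)] = 0.3375
  C_31 = (-0.45)(-0.20) − (-0.30)(1.00) = 0.3900
  C_32 = −[(0.90)(-0.20) − (-0.30)(-0.25)] = 0.2550
  C_33 = (0.90)(1.00) − (-0.45)(-0.25) = 0.7875
det(I−A) = Σ_j (I−A)_1j·C_1j = (0.90)(0.5400) + (-0.45)(0.1800) + (-0.30)(0.2250) = 0.3375
adj(I−A) = Cᵀ =
  [ 0.5400   0.3600   0.3900]
  [ 0.1800   0.4950   0.2550]
  [ 0.2250   0.3375   0.7875]
(I − A)⁻¹ = adj(I−A) / det(I−A) ≈
  [   1.6000     1.0667     1.1556]
  [   0.5333     1.4667     0.7556]
  [   0.6667     1.0000     2.3333]
x = (I − A)⁻¹ d = adj(I−A)·d / det(I−A), with det(I−A) = 0.3375:
  x_S = (0.5400·250 + 0.3600·200 + 0.3900·75) / 0.3375 = 236.25 / 0.3375 = 700.000
  x_F = (0.1800·250 + 0.4950·200 + 0.2550·75) / 0.3375 = 163.125 / 0.3375 ≈ 483.333
  x_T = (0.2250·250 + 0.3375·200 + 0.7875·75) / 0.3375 = 182.8125 / 0.3375 ≈ 541.667

x_S = 700.000, x_F = 483.333, x_T = 541.667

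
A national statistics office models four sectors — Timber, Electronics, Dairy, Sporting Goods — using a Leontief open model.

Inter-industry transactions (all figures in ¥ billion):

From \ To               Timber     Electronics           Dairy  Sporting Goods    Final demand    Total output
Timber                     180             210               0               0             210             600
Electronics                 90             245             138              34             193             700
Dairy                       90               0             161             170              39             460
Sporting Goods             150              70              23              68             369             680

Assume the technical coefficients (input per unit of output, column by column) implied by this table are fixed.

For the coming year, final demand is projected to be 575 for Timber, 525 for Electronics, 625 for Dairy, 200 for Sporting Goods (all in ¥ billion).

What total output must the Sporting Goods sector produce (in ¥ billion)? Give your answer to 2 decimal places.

Technical coefficients a_ij = z_ij / X_j:
  a_TT = 180/600 = 0.30, a_ET = 90/600 = 0.15, a_DT = 90/600 = 0.15, a_ST = 150/600 = 0.25
  a_TE = 210/700 = 0.30, a_EE = 245/700 = 0.35, a_DE = 0/700 = 0.00, a_SE = 70/700 = 0.10
  a_TD = 0/460 = 0.00, a_ED = 138/460 = 0.30, a_DD = 161/460 = 0.35, a_SD = 23/460 = 0.05
  a_TS = 0/680 = 0.00, a_ES = 34/680 = 0.05, a_DS = 170/680 = 0.25, a_SS = 68/680 = 0.10
I − A =
  [   0.70    -0.30     0.00     0.00]
  [  -0.15     0.65    -0.30    -0.05]
  [  -0.15     0.00     0.65    -0.25]
  [  -0.25    -0.10    -0.05     0.90]
Compute the cofactors C_ij = (−1)^(i+j)·(3×3 minor ij) of I−A; the adjugate is their transpose:
adj(I−A) = Cᵀ =
  [ 0.361375   0.171750   0.081750   0.032250]
  [ 0.153625   0.400750   0.190750   0.075250]
  [ 0.131375   0.076750   0.361750   0.104750]
  [ 0.124750   0.096500   0.064000   0.253000]
det(I−A) = Σ_j (I−A)_1j·C_1j = (0.70)(0.361375) + (-0.30)(0.153625) + (0.00)(0.131375) + (0.00)(0.124750) = 0.206875
(I − A)⁻¹ = adj(I−A) / det(I−A) ≈
  [   1.7468     0.8302     0.3952     0.1559]
  [   0.7426     1.9372     0.9221     0.3637]
  [   0.6350     0.3710     1.7486     0.5063]
  [   0.6030     0.4665     0.3094     1.2230]
x = (I − A)⁻¹ d = adj(I−A)·d / det(I−A), with det(I−A) = 0.206875:
  x_T = (0.361375·575 + 0.171750·525 + 0.081750·625 + 0.032250·200) / 0.206875 = 355.503125 / 0.206875 ≈ 1718.44
  x_E = (0.153625·575 + 0.400750·525 + 0.190750·625 + 0.075250·200) / 0.206875 = 432.996875 / 0.206875 ≈ 2093.04
  x_D = (0.131375·575 + 0.076750·525 + 0.361750·625 + 0.104750·200) / 0.206875 = 362.878125 / 0.206875 ≈ 1754.09
  x_S = (0.124750·575 + 0.096500·525 + 0.064000·625 + 0.253000·200) / 0.206875 = 212.99375 / 0.206875 ≈ 1029.58

x_S = 1029.58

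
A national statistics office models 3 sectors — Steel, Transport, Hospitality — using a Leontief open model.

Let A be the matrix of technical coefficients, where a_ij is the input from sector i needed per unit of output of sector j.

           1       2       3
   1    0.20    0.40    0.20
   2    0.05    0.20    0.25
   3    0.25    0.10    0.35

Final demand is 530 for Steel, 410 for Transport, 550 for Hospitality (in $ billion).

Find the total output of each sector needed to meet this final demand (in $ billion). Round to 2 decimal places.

I − A =
  [   0.80    -0.40    -0.20]
  [  -0.05     0.80    -0.25]
  [  -0.25    -0.10     0.65]
Cofactors of I−A, C_ij = (−1)^(i+j)·(minor ij) (rows/columns in the sector order above):
  C_11 = (0.80)(0.65) − (-0.25)(-0.10) = 0.4950
  C_12 = −[(-0.05)(0.65) − (-0.25)(-0.25)] = 0.0950
  C_13 = (-0.05)(-0.10) − (0.80)(-0.25) = 0.2050
  C_21 = −[(-0.40)(0.65) − (-0.20)(-0.10)] = 0.2800
  C_22 = (0.80)(0.65) − (-0.20)(-0.25) = 0.4700
  C_23 = −[(0.80)(-0.10) − (-0.40)(-0.25)] = 0.1800
  C_31 = (-0.40)(-0.25) − (-0.20)(0.80) = 0.2600
  C_32 = −[(0.80)(-0.25) − (-0.20)(-0.05)] = 0.2100
  C_33 = (0.80)(0.80) − (-0.40)(-0.05) = 0.6200
det(I−A) = Σ_j (I−A)_1j·C_1j = (0.80)(0.4950) + (-0.40)(0.0950) + (-0.20)(0.2050) = 0.3170
adj(I−A) = Cᵀ =
  [ 0.4950   0.2800   0.2600]
  [ 0.0950   0.4700   0.2100]
  [ 0.2050   0.1800   0.6200]
(I − A)⁻¹ = adj(I−A) / det(I−A) ≈
  [   1.5615     0.8833     0.8202]
  [   0.2997     1.4826     0.6625]
  [   0.6467     0.5678     1.9558]
x = (I − A)⁻¹ d = adj(I−A)·d / det(I−A), with det(I−A) = 0.3170:
  x_1 = (0.4950·530 + 0.2800·410 + 0.2600·550) / 0.3170 = 520.15 / 0.3170 ≈ 1640.85
  x_2 = (0.0950·530 + 0.4700·410 + 0.2100·550) / 0.3170 = 358.55 / 0.3170 ≈ 1131.07
  x_3 = (0.2050·530 + 0.1800·410 + 0.6200·550) / 0.3170 = 523.45 / 0.3170 ≈ 1651.26

x_1 = 1640.85, x_2 = 1131.07, x_3 = 1651.26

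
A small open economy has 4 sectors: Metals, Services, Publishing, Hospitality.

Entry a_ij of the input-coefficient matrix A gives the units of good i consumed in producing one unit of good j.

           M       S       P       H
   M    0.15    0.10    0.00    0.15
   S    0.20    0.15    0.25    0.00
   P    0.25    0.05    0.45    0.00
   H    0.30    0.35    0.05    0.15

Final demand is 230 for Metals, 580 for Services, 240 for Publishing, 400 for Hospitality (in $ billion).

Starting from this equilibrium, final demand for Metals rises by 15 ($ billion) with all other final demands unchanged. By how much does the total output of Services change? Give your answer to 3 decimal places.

Δx_S = 7.775

I − A =
  [   0.85    -0.10     0.00    -0.15]
  [  -0.20     0.85    -0.25     0.00]
  [  -0.25    -0.05     0.55     0.00]
  [  -0.30    -0.35    -0.05     0.85]
Compute the cofactors C_ij = (−1)^(i+j)·(3×3 minor ij) of I−A; the adjugate is their transpose:
adj(I−A) = Cᵀ =
  [ 0.386750   0.076000   0.040750   0.068250]
  [ 0.146625   0.370750   0.170875   0.025875]
  [ 0.189125   0.068250   0.548375   0.033375]
  [ 0.208000   0.183500   0.117000   0.369500]
det(I−A) = Σ_j (I−A)_1j·C_1j = (0.85)(0.386750) + (-0.10)(0.146625) + (0.00)(0.189125) + (-0.15)(0.208000) = 0.282875
(I − A)⁻¹ = adj(I−A) / det(I−A) ≈
  [   1.3672     0.2687     0.1441     0.2413]
  [   0.5183     1.3106     0.6041     0.0915]
  [   0.6686     0.2413     1.9386     0.1180]
  [   0.7353     0.6487     0.4136     1.3062]
Δx = (I − A)⁻¹ Δd with Δd having +15 in the Metals component and 0 elsewhere.
So Δx_S = L_SM · (+15), where L_SM = adj(I−A)_SM / det(I−A) = 0.146625 / 0.282875.
Δx_S = 0.146625 × (+15) / 0.282875 = 2.199375 / 0.282875 ≈ 7.775.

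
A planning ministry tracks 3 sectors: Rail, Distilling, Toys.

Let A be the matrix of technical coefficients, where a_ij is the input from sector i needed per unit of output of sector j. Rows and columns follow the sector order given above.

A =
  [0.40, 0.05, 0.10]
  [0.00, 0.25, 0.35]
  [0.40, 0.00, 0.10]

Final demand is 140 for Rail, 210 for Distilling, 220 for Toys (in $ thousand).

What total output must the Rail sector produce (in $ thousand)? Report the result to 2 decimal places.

I − A =
  [   0.60    -0.05    -0.10]
  [   0.00     0.75    -0.35]
  [  -0.40     0.00     0.90]
Cofactors of I−A, C_ij = (−1)^(i+j)·(minor ij) (rows/columns in the sector order above):
  C_11 = (0.75)(0.90) − (-0.35)(0.00) = 0.6750
  C_12 = −[(0.00)(0.90) − (-0.35)(-0.40)] = 0.1400
  C_13 = (0.00)(0.00) − (0.75)(-0.40) = 0.3000
  C_21 = −[(-0.05)(0.90) − (-0.10)(0.00)] = 0.0450
  C_22 = (0.60)(0.90) − (-0.10)(-0.40) = 0.5000
  C_23 = −[(0.60)(0.00) − (-0.05)(-0.40)] = 0.0200
  C_31 = (-0.05)(-0.35) − (-0.10)(0.75) = 0.0925
  C_32 = −[(0.60)(-0.35) − (-0.10)(0.00)] = 0.2100
  C_33 = (0.60)(0.75) − (-0.05)(0.00) = 0.4500
det(I−A) = Σ_j (I−A)_1j·C_1j = (0.60)(0.6750) + (-0.05)(0.1400) + (-0.10)(0.3000) = 0.3680
adj(I−A) = Cᵀ =
  [ 0.6750   0.0450   0.0925]
  [ 0.1400   0.5000   0.2100]
  [ 0.3000   0.0200   0.4500]
(I − A)⁻¹ = adj(I−A) / det(I−A) ≈
  [   1.8342     0.1223     0.2514]
  [   0.3804     1.3587     0.5707]
  [   0.8152     0.0543     1.2228]
x = (I − A)⁻¹ d = adj(I−A)·d / det(I−A), with det(I−A) = 0.3680:
  x_R = (0.6750·140 + 0.0450·210 + 0.0925·220) / 0.3680 = 124.30 / 0.3680 ≈ 337.77
  x_D = (0.1400·140 + 0.5000·210 + 0.2100·220) / 0.3680 = 170.80 / 0.3680 ≈ 464.13
  x_T = (0.3000·140 + 0.0200·210 + 0.4500·220) / 0.3680 = 145.20 / 0.3680 ≈ 394.57

x_R = 337.77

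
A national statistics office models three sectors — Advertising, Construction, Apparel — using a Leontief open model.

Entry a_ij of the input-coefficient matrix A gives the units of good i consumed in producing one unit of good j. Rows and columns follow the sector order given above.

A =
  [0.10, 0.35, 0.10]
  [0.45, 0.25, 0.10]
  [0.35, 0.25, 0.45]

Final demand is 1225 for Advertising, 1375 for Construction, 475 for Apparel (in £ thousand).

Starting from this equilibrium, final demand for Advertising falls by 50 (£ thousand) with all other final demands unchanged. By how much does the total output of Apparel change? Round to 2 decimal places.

Δx_3 = -88.29

I − A =
  [   0.90    -0.35    -0.10]
  [  -0.45     0.75    -0.10]
  [  -0.35    -0.25     0.55]
Cofactors of I−A, C_ij = (−1)^(i+j)·(minor ij) (rows/columns in the sector order above):
  C_11 = (0.75)(0.55) − (-0.10)(-0.25) = 0.3875
  C_12 = −[(-0.45)(0.55) − (-0.10)(-0.35)] = 0.2825
  C_13 = (-0.45)(-0.25) − (0.75)(-0.35) = 0.3750
  C_21 = −[(-0.35)(0.55) − (-0.10)(-0.25)] = 0.2175
  C_22 = (0.90)(0.55) − (-0.10)(-0.35) = 0.4600
  C_23 = −[(0.90)(-0.25) − (-0.35)(-0.35)] = 0.3475
  C_31 = (-0.35)(-0.10) − (-0.10)(0.75) = 0.1100
  C_32 = −[(0.90)(-0.10) − (-0.10)(-0.45)] = 0.1350
  C_33 = (0.90)(0.75) − (-0.35)(-0.45) = 0.5175
det(I−A) = Σ_j (I−A)_1j·C_1j = (0.90)(0.3875) + (-0.35)(0.2825) + (-0.10)(0.3750) = 0.212375
adj(I−A) = Cᵀ =
  [ 0.3875   0.2175   0.1100]
  [ 0.2825   0.4600   0.1350]
  [ 0.3750   0.3475   0.5175]
(I − A)⁻¹ = adj(I−A) / det(I−A) ≈
  [   1.8246     1.0241     0.5180]
  [   1.3302     2.1660     0.6357]
  [   1.7657     1.6363     2.4367]
Δx = (I − A)⁻¹ Δd with Δd having -50 in the Advertising component and 0 elsewhere.
So Δx_3 = L_31 · (-50), where L_31 = adj(I−A)_31 / det(I−A) = 0.3750 / 0.212375.
Δx_3 = 0.3750 × (-50) / 0.212375 = -18.75 / 0.212375 ≈ -88.29.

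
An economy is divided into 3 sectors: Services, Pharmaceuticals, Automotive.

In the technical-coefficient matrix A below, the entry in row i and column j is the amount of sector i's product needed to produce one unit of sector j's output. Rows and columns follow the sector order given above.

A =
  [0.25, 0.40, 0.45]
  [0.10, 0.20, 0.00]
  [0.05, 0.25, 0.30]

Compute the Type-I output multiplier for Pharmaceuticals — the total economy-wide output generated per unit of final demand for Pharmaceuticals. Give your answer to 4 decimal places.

m_2 = 3.0393

I − A =
  [   0.75    -0.40    -0.45]
  [  -0.10     0.80     0.00]
  [  -0.05    -0.25     0.70]
Cofactors of I−A, C_ij = (−1)^(i+j)·(minor ij) (rows/columns in the sector order above):
  C_11 = (0.80)(0.70) − (0.00)(-0.25) = 0.5600
  C_12 = −[(-0.10)(0.70) − (0.00)(-0.05)] = 0.0700
  C_13 = (-0.10)(-0.25) − (0.80)(-0.05) = 0.0650
  C_21 = −[(-0.40)(0.70) − (-0.45)(-0.25)] = 0.3925
  C_22 = (0.75)(0.70) − (-0.45)(-0.05) = 0.5025
  C_23 = −[(0.75)(-0.25) − (-0.40)(-0.05)] = 0.2075
  C_31 = (-0.40)(0.00) − (-0.45)(0.80) = 0.3600
  C_32 = −[(0.75)(0.00) − (-0.45)(-0.10)] = 0.0450
  C_33 = (0.75)(0.80) − (-0.40)(-0.10) = 0.5600
det(I−A) = Σ_j (I−A)_1j·C_1j = (0.75)(0.5600) + (-0.40)(0.0700) + (-0.45)(0.0650) = 0.36275
adj(I−A) = Cᵀ =
  [ 0.5600   0.3925   0.3600]
  [ 0.0700   0.5025   0.0450]
  [ 0.0650   0.2075   0.5600]
(I − A)⁻¹ = adj(I−A) / det(I−A) ≈
  [   1.54376     1.08201     0.99242]
  [   0.19297     1.38525     0.12405]
  [   0.17919     0.57202     1.54376]
The output multiplier for sector j is the column-j sum of the Leontief inverse (I − A)⁻¹ = adj(I−A) / det(I−A).
Column 2 of adj(I−A): (0.3925, 0.5025, 0.2075); det(I−A) = 0.36275.
m_2 = (0.3925 + 0.5025 + 0.2075) / 0.36275 = 1.1025 / 0.36275 ≈ 3.0393.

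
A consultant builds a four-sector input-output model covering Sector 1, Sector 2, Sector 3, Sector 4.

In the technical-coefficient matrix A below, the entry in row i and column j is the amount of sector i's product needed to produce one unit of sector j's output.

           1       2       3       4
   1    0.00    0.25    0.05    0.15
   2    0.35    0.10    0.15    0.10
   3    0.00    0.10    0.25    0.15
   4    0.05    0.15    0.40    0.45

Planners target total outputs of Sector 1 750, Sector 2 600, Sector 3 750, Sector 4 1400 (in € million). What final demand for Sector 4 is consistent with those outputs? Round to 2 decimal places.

I − A =
  [   1.00    -0.25    -0.05    -0.15]
  [  -0.35     0.90    -0.15    -0.10]
  [   0.00    -0.10     0.75    -0.15]
  [  -0.05    -0.15    -0.40     0.55]
d = (I − A) x:
  d_1 = (+1.00)·750 + (-0.25)·600 + (-0.05)·750 + (-0.15)·1400 = 352.50
  d_2 = (-0.35)·750 + (+0.90)·600 + (-0.15)·750 + (-0.10)·1400 = 25.00
  d_3 = (+0.00)·750 + (-0.10)·600 + (+0.75)·750 + (-0.15)·1400 = 292.50
  d_4 = (-0.05)·750 + (-0.15)·600 + (-0.40)·750 + (+0.55)·1400 = 342.50

d_4 = 342.50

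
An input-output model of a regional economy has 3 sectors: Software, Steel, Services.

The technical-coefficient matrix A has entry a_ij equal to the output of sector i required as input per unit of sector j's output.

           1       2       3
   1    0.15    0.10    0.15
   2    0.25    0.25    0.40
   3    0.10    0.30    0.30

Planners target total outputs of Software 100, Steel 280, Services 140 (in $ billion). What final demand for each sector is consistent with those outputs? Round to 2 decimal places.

d_1 = 36.00, d_2 = 129.00, d_3 = 4.00

I − A =
  [   0.85    -0.10    -0.15]
  [  -0.25     0.75    -0.40]
  [  -0.10    -0.30     0.70]
d = (I − A) x:
  d_1 = (+0.85)·100 + (-0.10)·280 + (-0.15)·140 = 36.00
  d_2 = (-0.25)·100 + (+0.75)·280 + (-0.40)·140 = 129.00
  d_3 = (-0.10)·100 + (-0.30)·280 + (+0.70)·140 = 4.00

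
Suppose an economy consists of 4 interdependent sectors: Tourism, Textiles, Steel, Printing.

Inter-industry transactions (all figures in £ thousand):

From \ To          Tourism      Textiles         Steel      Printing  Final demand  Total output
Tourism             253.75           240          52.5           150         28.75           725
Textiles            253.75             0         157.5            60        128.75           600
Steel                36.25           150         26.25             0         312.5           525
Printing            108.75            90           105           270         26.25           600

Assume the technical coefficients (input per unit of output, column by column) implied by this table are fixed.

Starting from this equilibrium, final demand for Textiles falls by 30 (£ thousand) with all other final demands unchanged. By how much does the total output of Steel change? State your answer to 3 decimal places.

Technical coefficients a_ij = z_ij / X_j:
  a_11 = 253.75/725 = 0.35, a_21 = 253.75/725 = 0.35, a_31 = 36.25/725 = 0.05, a_41 = 108.75/725 = 0.15
  a_12 = 240/600 = 0.40, a_22 = 0/600 = 0.00, a_32 = 150/600 = 0.25, a_42 = 90/600 = 0.15
  a_13 = 52.5/525 = 0.10, a_23 = 157.5/525 = 0.30, a_33 = 26.25/525 = 0.05, a_43 = 105/525 = 0.20
  a_14 = 150/600 = 0.25, a_24 = 60/600 = 0.10, a_34 = 0/600 = 0.00, a_44 = 270/600 = 0.45
I − A =
  [   0.65    -0.40    -0.10    -0.25]
  [  -0.35     1.00    -0.30    -0.10]
  [  -0.05    -0.25     0.95     0.00]
  [  -0.15    -0.15    -0.20     0.55]
Compute the cofactors C_ij = (−1)^(i+j)·(3×3 minor ij) of I−A; the adjugate is their transpose:
adj(I−A) = Cᵀ =
  [ 0.462000   0.270875   0.188750   0.259250]
  [ 0.206375   0.298750   0.147250   0.148125]
  [ 0.078625   0.092875   0.214125   0.052625]
  [ 0.210875   0.189125   0.169500   0.416000]
det(I−A) = Σ_j (I−A)_1j·C_1j = (0.65)(0.462000) + (-0.40)(0.206375) + (-0.10)(0.078625) + (-0.25)(0.210875) = 0.15716875
(I − A)⁻¹ = adj(I−A) / det(I−A) ≈
  [   2.9395     1.7235     1.2009     1.6495]
  [   1.3131     1.9008     0.9369     0.9425]
  [   0.5003     0.5909     1.3624     0.3348]
  [   1.3417     1.2033     1.0785     2.6468]
Δx = (I − A)⁻¹ Δd with Δd having -30 in the Textiles component and 0 elsewhere.
So Δx_3 = L_32 · (-30), where L_32 = adj(I−A)_32 / det(I−A) = 0.092875 / 0.15716875.
Δx_3 = 0.092875 × (-30) / 0.15716875 = -2.78625 / 0.15716875 ≈ -17.728.

Δx_3 = -17.728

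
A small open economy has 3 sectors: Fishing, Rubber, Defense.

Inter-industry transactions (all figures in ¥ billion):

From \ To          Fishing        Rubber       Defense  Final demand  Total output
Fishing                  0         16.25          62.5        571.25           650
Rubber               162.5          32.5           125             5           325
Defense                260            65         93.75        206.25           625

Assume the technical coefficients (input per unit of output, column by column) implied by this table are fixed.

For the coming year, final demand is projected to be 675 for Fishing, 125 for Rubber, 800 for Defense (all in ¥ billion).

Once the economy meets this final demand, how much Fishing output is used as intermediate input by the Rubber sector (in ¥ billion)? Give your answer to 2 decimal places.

z_12 = 35.76

Technical coefficients a_ij = z_ij / X_j:
  a_11 = 0/650 = 0.00, a_21 = 162.5/650 = 0.25, a_31 = 260/650 = 0.40
  a_12 = 16.25/325 = 0.05, a_22 = 32.5/325 = 0.10, a_32 = 65/325 = 0.20
  a_13 = 62.5/625 = 0.10, a_23 = 125/625 = 0.20, a_33 = 93.75/625 = 0.15
I − A =
  [   1.00    -0.05    -0.10]
  [  -0.25     0.90    -0.20]
  [  -0.40    -0.20     0.85]
Cofactors of I−A, C_ij = (−1)^(i+j)·(minor ij) (rows/columns in the sector order above):
  C_11 = (0.90)(0.85) − (-0.20)(-0.20) = 0.7250
  C_12 = −[(-0.25)(0.85) − (-0.20)(-0.40)] = 0.2925
  C_13 = (-0.25)(-0.20) − (0.90)(-0.40) = 0.4100
  C_21 = −[(-0.05)(0.85) − (-0.10)(-0.20)] = 0.0625
  C_22 = (1.00)(0.85) − (-0.10)(-0.40) = 0.8100
  C_23 = −[(1.00)(-0.20) − (-0.05)(-0.40)] = 0.2200
  C_31 = (-0.05)(-0.20) − (-0.10)(0.90) = 0.1000
  C_32 = −[(1.00)(-0.20) − (-0.10)(-0.25)] = 0.2250
  C_33 = (1.00)(0.90) − (-0.05)(-0.25) = 0.8875
det(I−A) = Σ_j (I−A)_1j·C_1j = (1.00)(0.7250) + (-0.05)(0.2925) + (-0.10)(0.4100) = 0.669375
adj(I−A) = Cᵀ =
  [ 0.7250   0.0625   0.1000]
  [ 0.2925   0.8100   0.2250]
  [ 0.4100   0.2200   0.8875]
(I − A)⁻¹ = adj(I−A) / det(I−A) ≈
  [   1.0831     0.0934     0.1494]
  [   0.4370     1.2101     0.3361]
  [   0.6125     0.3287     1.3259]
First solve x = (I − A)⁻¹ d = adj(I−A)·d / det(I−A); in particular x_2 = (0.2925·675 + 0.8100·125 + 0.2250·800) / 0.669375 = 478.6875 / 0.669375 ≈ 715.1261.
Intermediate flow from 1 to 2: z_12 = a_12 · x_2 = 0.05 × 478.6875 / 0.669375 = 23.934375 / 0.669375 ≈ 35.76.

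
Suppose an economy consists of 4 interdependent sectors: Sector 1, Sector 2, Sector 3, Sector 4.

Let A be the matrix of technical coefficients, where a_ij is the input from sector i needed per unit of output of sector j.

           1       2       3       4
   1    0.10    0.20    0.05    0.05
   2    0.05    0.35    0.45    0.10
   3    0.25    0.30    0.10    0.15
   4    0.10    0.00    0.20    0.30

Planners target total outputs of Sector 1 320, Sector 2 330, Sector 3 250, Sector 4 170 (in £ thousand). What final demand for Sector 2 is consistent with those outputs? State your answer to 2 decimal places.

I − A =
  [   0.90    -0.20    -0.05    -0.05]
  [  -0.05     0.65    -0.45    -0.10]
  [  -0.25    -0.30     0.90    -0.15]
  [  -0.10     0.00    -0.20     0.70]
d = (I − A) x:
  d_1 = (+0.90)·320 + (-0.20)·330 + (-0.05)·250 + (-0.05)·170 = 201.00
  d_2 = (-0.05)·320 + (+0.65)·330 + (-0.45)·250 + (-0.10)·170 = 69.00
  d_3 = (-0.25)·320 + (-0.30)·330 + (+0.90)·250 + (-0.15)·170 = 20.50
  d_4 = (-0.10)·320 + (+0.00)·330 + (-0.20)·250 + (+0.70)·170 = 37.00

d_2 = 69.00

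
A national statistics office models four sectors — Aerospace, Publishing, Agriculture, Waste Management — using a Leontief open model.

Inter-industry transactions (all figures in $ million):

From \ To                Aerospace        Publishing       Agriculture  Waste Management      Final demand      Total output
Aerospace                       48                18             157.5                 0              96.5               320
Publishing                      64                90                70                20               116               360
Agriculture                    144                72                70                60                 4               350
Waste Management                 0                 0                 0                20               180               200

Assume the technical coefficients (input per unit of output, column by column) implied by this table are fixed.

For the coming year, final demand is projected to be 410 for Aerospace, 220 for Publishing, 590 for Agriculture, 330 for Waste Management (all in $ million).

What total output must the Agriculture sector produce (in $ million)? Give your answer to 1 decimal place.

x_3 = 2191.3

Technical coefficients a_ij = z_ij / X_j:
  a_11 = 48/320 = 0.15, a_21 = 64/320 = 0.20, a_31 = 144/320 = 0.45, a_41 = 0/320 = 0.00
  a_12 = 18/360 = 0.05, a_22 = 90/360 = 0.25, a_32 = 72/360 = 0.20, a_42 = 0/360 = 0.00
  a_13 = 157.5/350 = 0.45, a_23 = 70/350 = 0.20, a_33 = 70/350 = 0.20, a_43 = 0/350 = 0.00
  a_14 = 0/200 = 0.00, a_24 = 20/200 = 0.10, a_34 = 60/200 = 0.30, a_44 = 20/200 = 0.10
I − A =
  [   0.85    -0.05    -0.45     0.00]
  [  -0.20     0.75    -0.20    -0.10]
  [  -0.45    -0.20     0.80    -0.30]
  [   0.00     0.00     0.00     0.90]
Compute the cofactors C_ij = (−1)^(i+j)·(3×3 minor ij) of I−A; the adjugate is their transpose:
adj(I−A) = Cᵀ =
  [ 0.504000   0.117000   0.312750   0.117250]
  [ 0.225000   0.429750   0.234000   0.125750]
  [ 0.339750   0.173250   0.564750   0.207500]
  [ 0.000000   0.000000   0.000000   0.293625]
det(I−A) = Σ_j (I−A)_1j·C_1j = (0.85)(0.504000) + (-0.05)(0.225000) + (-0.45)(0.339750) + (0.00)(0.000000) = 0.2642625
(I − A)⁻¹ = adj(I−A) / det(I−A) ≈
  [   1.9072     0.4427     1.1835     0.4437]
  [   0.8514     1.6262     0.8855     0.4759]
  [   1.2857     0.6556     2.1371     0.7852]
  [   0.0000     0.0000     0.0000     1.1111]
x = (I − A)⁻¹ d = adj(I−A)·d / det(I−A), with det(I−A) = 0.2642625:
  x_1 = (0.504000·410 + 0.117000·220 + 0.312750·590 + 0.117250·330) / 0.2642625 = 455.595 / 0.2642625 ≈ 1724.0
  x_2 = (0.225000·410 + 0.429750·220 + 0.234000·590 + 0.125750·330) / 0.2642625 = 366.3525 / 0.2642625 ≈ 1386.3
  x_3 = (0.339750·410 + 0.173250·220 + 0.564750·590 + 0.207500·330) / 0.2642625 = 579.09 / 0.2642625 ≈ 2191.3
  x_4 = (0.000000·410 + 0.000000·220 + 0.000000·590 + 0.293625·330) / 0.2642625 = 96.89625 / 0.2642625 ≈ 366.7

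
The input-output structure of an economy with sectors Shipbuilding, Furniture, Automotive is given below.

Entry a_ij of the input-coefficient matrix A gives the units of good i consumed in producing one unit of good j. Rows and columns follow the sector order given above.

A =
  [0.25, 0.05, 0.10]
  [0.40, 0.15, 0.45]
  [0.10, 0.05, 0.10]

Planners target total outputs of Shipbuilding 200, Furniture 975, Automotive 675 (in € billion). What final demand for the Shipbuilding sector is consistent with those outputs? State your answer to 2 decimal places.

I − A =
  [   0.75    -0.05    -0.10]
  [  -0.40     0.85    -0.45]
  [  -0.10    -0.05     0.90]
d = (I − A) x:
  d_1 = (+0.75)·200 + (-0.05)·975 + (-0.10)·675 = 33.75
  d_2 = (-0.40)·200 + (+0.85)·975 + (-0.45)·675 = 445.00
  d_3 = (-0.10)·200 + (-0.05)·975 + (+0.90)·675 = 538.75

d_1 = 33.75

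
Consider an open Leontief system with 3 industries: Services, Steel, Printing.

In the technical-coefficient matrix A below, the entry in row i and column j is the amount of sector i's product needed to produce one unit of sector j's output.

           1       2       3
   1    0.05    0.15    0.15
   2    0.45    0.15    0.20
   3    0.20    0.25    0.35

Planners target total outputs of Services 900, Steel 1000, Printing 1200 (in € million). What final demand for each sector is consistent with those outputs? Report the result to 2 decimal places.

I − A =
  [   0.95    -0.15    -0.15]
  [  -0.45     0.85    -0.20]
  [  -0.20    -0.25     0.65]
d = (I − A) x:
  d_1 = (+0.95)·900 + (-0.15)·1000 + (-0.15)·1200 = 525.00
  d_2 = (-0.45)·900 + (+0.85)·1000 + (-0.20)·1200 = 205.00
  d_3 = (-0.20)·900 + (-0.25)·1000 + (+0.65)·1200 = 350.00

d_1 = 525.00, d_2 = 205.00, d_3 = 350.00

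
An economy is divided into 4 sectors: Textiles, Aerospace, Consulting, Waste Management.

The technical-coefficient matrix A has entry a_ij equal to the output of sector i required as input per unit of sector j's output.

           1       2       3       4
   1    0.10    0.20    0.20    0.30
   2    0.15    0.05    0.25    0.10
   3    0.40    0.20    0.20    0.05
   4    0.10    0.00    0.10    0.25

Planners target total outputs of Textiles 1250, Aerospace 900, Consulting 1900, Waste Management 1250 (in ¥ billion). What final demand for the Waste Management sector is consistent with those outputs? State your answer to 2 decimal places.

I − A =
  [   0.90    -0.20    -0.20    -0.30]
  [  -0.15     0.95    -0.25    -0.10]
  [  -0.40    -0.20     0.80    -0.05]
  [  -0.10     0.00    -0.10     0.75]
d = (I − A) x:
  d_1 = (+0.90)·1250 + (-0.20)·900 + (-0.20)·1900 + (-0.30)·1250 = 190.00
  d_2 = (-0.15)·1250 + (+0.95)·900 + (-0.25)·1900 + (-0.10)·1250 = 67.50
  d_3 = (-0.40)·1250 + (-0.20)·900 + (+0.80)·1900 + (-0.05)·1250 = 777.50
  d_4 = (-0.10)·1250 + (+0.00)·900 + (-0.10)·1900 + (+0.75)·1250 = 622.50

d_4 = 622.50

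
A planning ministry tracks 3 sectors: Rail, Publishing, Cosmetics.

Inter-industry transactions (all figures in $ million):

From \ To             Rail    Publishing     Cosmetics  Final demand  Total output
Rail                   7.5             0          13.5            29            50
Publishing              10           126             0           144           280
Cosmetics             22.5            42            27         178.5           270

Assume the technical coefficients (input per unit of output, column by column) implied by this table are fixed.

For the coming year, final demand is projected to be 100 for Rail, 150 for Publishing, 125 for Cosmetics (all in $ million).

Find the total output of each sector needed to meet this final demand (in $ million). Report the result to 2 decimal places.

Technical coefficients a_ij = z_ij / X_j:
  a_RR = 7.5/50 = 0.15, a_PR = 10/50 = 0.20, a_CR = 22.5/50 = 0.45
  a_RP = 0/280 = 0.00, a_PP = 126/280 = 0.45, a_CP = 42/280 = 0.15
  a_RC = 13.5/270 = 0.05, a_PC = 0/270 = 0.00, a_CC = 27/270 = 0.10
I − A =
  [   0.85     0.00    -0.05]
  [  -0.20     0.55     0.00]
  [  -0.45    -0.15     0.90]
Cofactors of I−A, C_ij = (−1)^(i+j)·(minor ij) (rows/columns in the sector order above):
  C_11 = (0.55)(0.90) − (0.00)(-0.15) = 0.4950
  C_12 = −[(-0.20)(0.90) − (0.00)(-0.45)] = 0.1800
  C_13 = (-0.20)(-0.15) − (0.55)(-0.45) = 0.2775
  C_21 = −[(0.00)(0.90) − (-0.05)(-0.15)] = 0.0075
  C_22 = (0.85)(0.90) − (-0.05)(-0.45) = 0.7425
  C_23 = −[(0.85)(-0.15) − (0.00)(-0.45)] = 0.1275
  C_31 = (0.00)(0.00) − (-0.05)(0.55) = 0.0275
  C_32 = −[(0.85)(0.00) − (-0.05)(-0.20)] = 0.0100
  C_33 = (0.85)(0.55) − (0.00)(-0.20) = 0.4675
det(I−A) = Σ_j (I−A)_1j·C_1j = (0.85)(0.4950) + (0.00)(0.1800) + (-0.05)(0.2775) = 0.406875
adj(I−A) = Cᵀ =
  [ 0.4950   0.0075   0.0275]
  [ 0.1800   0.7425   0.0100]
  [ 0.2775   0.1275   0.4675]
(I − A)⁻¹ = adj(I−A) / det(I−A) ≈
  [   1.2166     0.0184     0.0676]
  [   0.4424     1.8249     0.0246]
  [   0.6820     0.3134     1.1490]
x = (I − A)⁻¹ d = adj(I−A)·d / det(I−A), with det(I−A) = 0.406875:
  x_R = (0.4950·100 + 0.0075·150 + 0.0275·125) / 0.406875 = 54.0625 / 0.406875 ≈ 132.87
  x_P = (0.1800·100 + 0.7425·150 + 0.0100·125) / 0.406875 = 130.625 / 0.406875 ≈ 321.04
  x_C = (0.2775·100 + 0.1275·150 + 0.4675·125) / 0.406875 = 105.3125 / 0.406875 ≈ 258.83

x_R = 132.87, x_P = 321.04, x_C = 258.83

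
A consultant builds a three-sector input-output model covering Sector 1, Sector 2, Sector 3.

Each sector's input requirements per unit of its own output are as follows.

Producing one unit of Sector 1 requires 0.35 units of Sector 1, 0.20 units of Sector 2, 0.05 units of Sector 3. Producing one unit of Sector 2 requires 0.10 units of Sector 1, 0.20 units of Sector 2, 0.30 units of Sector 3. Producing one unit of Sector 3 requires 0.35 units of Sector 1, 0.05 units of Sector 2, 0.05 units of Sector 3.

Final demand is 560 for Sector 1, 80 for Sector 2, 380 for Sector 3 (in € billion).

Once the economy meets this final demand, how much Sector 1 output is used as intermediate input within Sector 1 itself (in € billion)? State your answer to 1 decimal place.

z_11 = 440.8

I − A =
  [   0.65    -0.10    -0.35]
  [  -0.20     0.80    -0.05]
  [  -0.05    -0.30     0.95]
Cofactors of I−A, C_ij = (−1)^(i+j)·(minor ij) (rows/columns in the sector order above):
  C_11 = (0.80)(0.95) − (-0.05)(-0.30) = 0.7450
  C_12 = −[(-0.20)(0.95) − (-0.05)(-0.05)] = 0.1925
  C_13 = (-0.20)(-0.30) − (0.80)(-0.05) = 0.1000
  C_21 = −[(-0.10)(0.95) − (-0.35)(-0.30)] = 0.2000
  C_22 = (0.65)(0.95) − (-0.35)(-0.05) = 0.6000
  C_23 = −[(0.65)(-0.30) − (-0.10)(-0.05)] = 0.2000
  C_31 = (-0.10)(-0.05) − (-0.35)(0.80) = 0.2850
  C_32 = −[(0.65)(-0.05) − (-0.35)(-0.20)] = 0.1025
  C_33 = (0.65)(0.80) − (-0.10)(-0.20) = 0.5000
det(I−A) = Σ_j (I−A)_1j·C_1j = (0.65)(0.7450) + (-0.10)(0.1925) + (-0.35)(0.1000) = 0.4300
adj(I−A) = Cᵀ =
  [ 0.7450   0.2000   0.2850]
  [ 0.1925   0.6000   0.1025]
  [ 0.1000   0.2000   0.5000]
(I − A)⁻¹ = adj(I−A) / det(I−A) ≈
  [   1.7326     0.4651     0.6628]
  [   0.4477     1.3953     0.2384]
  [   0.2326     0.4651     1.1628]
First solve x = (I − A)⁻¹ d = adj(I−A)·d / det(I−A); in particular x_1 = (0.7450·560 + 0.2000·80 + 0.2850·380) / 0.4300 = 541.50 / 0.4300 ≈ 1259.302.
Intermediate flow from 1 to 1: z_11 = a_11 · x_1 = 0.35 × 541.50 / 0.4300 = 189.525 / 0.4300 ≈ 440.8.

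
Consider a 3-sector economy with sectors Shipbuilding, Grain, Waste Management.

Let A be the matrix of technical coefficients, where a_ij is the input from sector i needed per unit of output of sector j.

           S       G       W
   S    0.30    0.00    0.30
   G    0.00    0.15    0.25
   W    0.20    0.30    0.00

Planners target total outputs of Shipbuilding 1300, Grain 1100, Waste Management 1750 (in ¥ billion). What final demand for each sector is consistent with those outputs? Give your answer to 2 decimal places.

I − A =
  [   0.70     0.00    -0.30]
  [   0.00     0.85    -0.25]
  [  -0.20    -0.30     1.00]
d = (I − A) x:
  d_S = (+0.70)·1300 + (+0.00)·1100 + (-0.30)·1750 = 385.00
  d_G = (+0.00)·1300 + (+0.85)·1100 + (-0.25)·1750 = 497.50
  d_W = (-0.20)·1300 + (-0.30)·1100 + (+1.00)·1750 = 1160.00

d_S = 385.00, d_G = 497.50, d_W = 1160.00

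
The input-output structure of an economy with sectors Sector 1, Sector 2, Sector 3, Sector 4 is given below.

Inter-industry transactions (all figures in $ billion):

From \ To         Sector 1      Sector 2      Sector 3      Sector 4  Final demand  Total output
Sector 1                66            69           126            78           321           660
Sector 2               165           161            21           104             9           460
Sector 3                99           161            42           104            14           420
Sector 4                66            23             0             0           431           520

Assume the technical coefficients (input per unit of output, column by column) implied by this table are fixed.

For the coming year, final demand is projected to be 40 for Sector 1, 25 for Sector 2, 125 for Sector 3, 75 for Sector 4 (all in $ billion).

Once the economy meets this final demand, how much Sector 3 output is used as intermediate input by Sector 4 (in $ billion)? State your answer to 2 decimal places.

z_34 = 19.93

Technical coefficients a_ij = z_ij / X_j:
  a_11 = 66/660 = 0.10, a_21 = 165/660 = 0.25, a_31 = 99/660 = 0.15, a_41 = 66/660 = 0.10
  a_12 = 69/460 = 0.15, a_22 = 161/460 = 0.35, a_32 = 161/460 = 0.35, a_42 = 23/460 = 0.05
  a_13 = 126/420 = 0.30, a_23 = 21/420 = 0.05, a_33 = 42/420 = 0.10, a_43 = 0/420 = 0.00
  a_14 = 78/520 = 0.15, a_24 = 104/520 = 0.20, a_34 = 104/520 = 0.20, a_44 = 0/520 = 0.00
I − A =
  [   0.90    -0.15    -0.30    -0.15]
  [  -0.25     0.65    -0.05    -0.20]
  [  -0.15    -0.35     0.90    -0.20]
  [  -0.10    -0.05     0.00     1.00]
Compute the cofactors C_ij = (−1)^(i+j)·(3×3 minor ij) of I−A; the adjugate is their transpose:
adj(I−A) = Cᵀ =
  [ 0.558000   0.249750   0.199875   0.173625]
  [ 0.251500   0.745500   0.125250   0.211875]
  [ 0.206000   0.345375   0.523875   0.204750]
  [ 0.068375   0.062250   0.026250   0.420375]
det(I−A) = Σ_j (I−A)_1j·C_1j = (0.90)(0.558000) + (-0.15)(0.251500) + (-0.30)(0.206000) + (-0.15)(0.068375) = 0.39241875
(I − A)⁻¹ = adj(I−A) / det(I−A) ≈
  [   1.4220     0.6364     0.5093     0.4424]
  [   0.6409     1.8998     0.3192     0.5399]
  [   0.5249     0.8801     1.3350     0.5218]
  [   0.1742     0.1586     0.0669     1.0712]
First solve x = (I − A)⁻¹ d = adj(I−A)·d / det(I−A); in particular x_4 = (0.068375·40 + 0.062250·25 + 0.026250·125 + 0.420375·75) / 0.39241875 = 39.100625 / 0.39241875 ≈ 99.6401.
Intermediate flow from 3 to 4: z_34 = a_34 · x_4 = 0.20 × 39.100625 / 0.39241875 = 7.820125 / 0.39241875 ≈ 19.93.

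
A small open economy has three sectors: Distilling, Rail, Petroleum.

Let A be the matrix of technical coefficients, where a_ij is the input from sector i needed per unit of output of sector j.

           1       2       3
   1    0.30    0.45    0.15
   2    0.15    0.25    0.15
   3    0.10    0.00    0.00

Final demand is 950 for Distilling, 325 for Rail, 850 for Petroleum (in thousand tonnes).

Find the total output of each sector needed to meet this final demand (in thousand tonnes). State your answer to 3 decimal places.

I − A =
  [   0.70    -0.45    -0.15]
  [  -0.15     0.75    -0.15]
  [  -0.10     0.00     1.00]
Cofactors of I−A, C_ij = (−1)^(i+j)·(minor ij) (rows/columns in the sector order above):
  C_11 = (0.75)(1.00) − (-0.15)(0.00) = 0.7500
  C_12 = −[(-0.15)(1.00) − (-0.15)(-0.10)] = 0.1650
  C_13 = (-0.15)(0.00) − (0.75)(-0.10) = 0.0750
  C_21 = −[(-0.45)(1.00) − (-0.15)(0.00)] = 0.4500
  C_22 = (0.70)(1.00) − (-0.15)(-0.10) = 0.6850
  C_23 = −[(0.70)(0.00) − (-0.45)(-0.10)] = 0.0450
  C_31 = (-0.45)(-0.15) − (-0.15)(0.75) = 0.1800
  C_32 = −[(0.70)(-0.15) − (-0.15)(-0.15)] = 0.1275
  C_33 = (0.70)(0.75) − (-0.45)(-0.15) = 0.4575
det(I−A) = Σ_j (I−A)_1j·C_1j = (0.70)(0.7500) + (-0.45)(0.1650) + (-0.15)(0.0750) = 0.4395
adj(I−A) = Cᵀ =
  [ 0.7500   0.4500   0.1800]
  [ 0.1650   0.6850   0.1275]
  [ 0.0750   0.0450   0.4575]
(I − A)⁻¹ = adj(I−A) / det(I−A) ≈
  [   1.7065     1.0239     0.4096]
  [   0.3754     1.5586     0.2901]
  [   0.1706     0.1024     1.0410]
x = (I − A)⁻¹ d = adj(I−A)·d / det(I−A), with det(I−A) = 0.4395:
  x_1 = (0.7500·950 + 0.4500·325 + 0.1800·850) / 0.4395 = 1011.75 / 0.4395 ≈ 2302.048
  x_2 = (0.1650·950 + 0.6850·325 + 0.1275·850) / 0.4395 = 487.75 / 0.4395 ≈ 1109.784
  x_3 = (0.0750·950 + 0.0450·325 + 0.4575·850) / 0.4395 = 474.75 / 0.4395 ≈ 1080.205

x_1 = 2302.048, x_2 = 1109.784, x_3 = 1080.205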